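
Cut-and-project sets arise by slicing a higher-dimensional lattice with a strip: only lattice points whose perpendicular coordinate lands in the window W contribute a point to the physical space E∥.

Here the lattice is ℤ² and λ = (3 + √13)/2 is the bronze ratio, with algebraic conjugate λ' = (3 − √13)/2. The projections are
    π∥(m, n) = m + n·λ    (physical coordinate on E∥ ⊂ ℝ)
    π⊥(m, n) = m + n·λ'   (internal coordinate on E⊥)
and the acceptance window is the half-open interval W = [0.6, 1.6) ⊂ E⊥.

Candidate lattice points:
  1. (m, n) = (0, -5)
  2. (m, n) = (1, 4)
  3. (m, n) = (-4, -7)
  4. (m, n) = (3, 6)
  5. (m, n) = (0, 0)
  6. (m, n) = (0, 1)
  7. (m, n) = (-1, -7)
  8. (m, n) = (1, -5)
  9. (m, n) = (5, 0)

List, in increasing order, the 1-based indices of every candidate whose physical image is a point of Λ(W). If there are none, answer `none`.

Compute λ' = (3−√13)/2 = -0.302776, so π⊥(m,n) = m -0.302776·n.
#1 (0,-5): internal coord 0 + (-5)·λ' = +1.513878; +1.513878 ∈ [0.6, 1.6) → IN Λ
#2 (1,4): internal coord 1 + (4)·λ' = -0.211103; -0.211103 ∉ [0.6, 1.6) → out
#3 (-4,-7): internal coord -4 + (-7)·λ' = -1.880571; -1.880571 ∉ [0.6, 1.6) → out
#4 (3,6): internal coord 3 + (6)·λ' = +1.183346; +1.183346 ∈ [0.6, 1.6) → IN Λ
#5 (0,0): internal coord 0 + (0)·λ' = +0.000000; +0.000000 ∉ [0.6, 1.6) → out
#6 (0,1): internal coord 0 + (1)·λ' = -0.302776; -0.302776 ∉ [0.6, 1.6) → out
#7 (-1,-7): internal coord -1 + (-7)·λ' = +1.119429; +1.119429 ∈ [0.6, 1.6) → IN Λ
#8 (1,-5): internal coord 1 + (-5)·λ' = +2.513878; +2.513878 ∉ [0.6, 1.6) → out
#9 (5,0): internal coord 5 + (0)·λ' = +5.000000; +5.000000 ∉ [0.6, 1.6) → out

1, 4, 7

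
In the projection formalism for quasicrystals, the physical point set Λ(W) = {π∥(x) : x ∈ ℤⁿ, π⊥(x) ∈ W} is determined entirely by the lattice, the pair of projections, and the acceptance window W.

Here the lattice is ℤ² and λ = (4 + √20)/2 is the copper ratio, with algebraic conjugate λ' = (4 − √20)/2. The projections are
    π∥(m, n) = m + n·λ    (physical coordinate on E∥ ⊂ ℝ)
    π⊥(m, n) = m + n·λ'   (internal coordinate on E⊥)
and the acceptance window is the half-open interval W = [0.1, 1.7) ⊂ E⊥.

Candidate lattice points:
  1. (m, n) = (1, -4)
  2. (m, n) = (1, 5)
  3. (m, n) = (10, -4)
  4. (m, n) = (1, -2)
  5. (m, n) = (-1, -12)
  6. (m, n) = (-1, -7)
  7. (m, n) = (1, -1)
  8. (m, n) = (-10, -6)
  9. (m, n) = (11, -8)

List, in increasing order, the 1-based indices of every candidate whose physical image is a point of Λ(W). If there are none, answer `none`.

Compute λ' = (4−√20)/2 = -0.23607, so π⊥(m,n) = m -0.23607·n.
[1] lift (1,-4): star map gives 1.94427; window check 0.1 ≤ 1.94427 < 1.7 is false → out
[2] lift (1,5): star map gives -0.18034; window check 0.1 ≤ -0.18034 < 1.7 is false → out
[3] lift (10,-4): star map gives 10.94427; window check 0.1 ≤ 10.94427 < 1.7 is false → out
[4] lift (1,-2): star map gives 1.47214; window check 0.1 ≤ 1.47214 < 1.7 is true → IN Λ
[5] lift (-1,-12): star map gives 1.83282; window check 0.1 ≤ 1.83282 < 1.7 is false → out
[6] lift (-1,-7): star map gives 0.65248; window check 0.1 ≤ 0.65248 < 1.7 is true → IN Λ
[7] lift (1,-1): star map gives 1.23607; window check 0.1 ≤ 1.23607 < 1.7 is true → IN Λ
[8] lift (-10,-6): star map gives -8.58359; window check 0.1 ≤ -8.58359 < 1.7 is false → out
[9] lift (11,-8): star map gives 12.88854; window check 0.1 ≤ 12.88854 < 1.7 is false → out

4, 6, 7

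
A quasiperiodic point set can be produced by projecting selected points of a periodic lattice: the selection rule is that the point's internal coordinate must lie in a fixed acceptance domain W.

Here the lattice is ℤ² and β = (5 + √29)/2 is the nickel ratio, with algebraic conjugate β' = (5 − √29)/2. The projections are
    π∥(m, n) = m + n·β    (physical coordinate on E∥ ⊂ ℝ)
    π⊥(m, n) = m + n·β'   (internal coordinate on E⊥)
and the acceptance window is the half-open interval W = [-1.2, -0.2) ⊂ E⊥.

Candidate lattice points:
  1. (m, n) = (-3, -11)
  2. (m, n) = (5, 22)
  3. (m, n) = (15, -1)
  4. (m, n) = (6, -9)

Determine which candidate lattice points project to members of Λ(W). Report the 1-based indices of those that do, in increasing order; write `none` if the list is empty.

1

Compute β' = (5−√29)/2 = -0.192582, so π⊥(m,n) = m -0.192582·n.
#1 (-3,-11): internal coord -3 + (-11)·β' = -0.881594; -0.881594 ∈ [-1.2, -0.2) → IN Λ
#2 (5,22): internal coord 5 + (22)·β' = +0.763187; +0.763187 ∉ [-1.2, -0.2) → out
#3 (15,-1): internal coord 15 + (-1)·β' = +15.192582; +15.192582 ∉ [-1.2, -0.2) → out
#4 (6,-9): internal coord 6 + (-9)·β' = +7.733242; +7.733242 ∉ [-1.2, -0.2) → out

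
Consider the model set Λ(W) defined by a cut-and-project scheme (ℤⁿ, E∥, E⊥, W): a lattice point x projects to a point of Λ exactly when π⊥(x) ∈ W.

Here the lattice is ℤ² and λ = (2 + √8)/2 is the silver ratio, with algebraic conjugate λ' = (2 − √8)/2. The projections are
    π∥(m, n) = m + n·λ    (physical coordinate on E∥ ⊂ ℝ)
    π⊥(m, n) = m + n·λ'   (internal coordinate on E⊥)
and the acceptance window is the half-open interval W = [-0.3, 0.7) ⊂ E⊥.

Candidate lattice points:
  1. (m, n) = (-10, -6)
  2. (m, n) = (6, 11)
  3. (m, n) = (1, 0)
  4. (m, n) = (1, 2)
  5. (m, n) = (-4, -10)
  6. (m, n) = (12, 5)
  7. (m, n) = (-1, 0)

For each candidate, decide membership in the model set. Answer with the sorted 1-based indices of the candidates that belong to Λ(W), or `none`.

λ' = (2−√8)/2 ≈ -0.41421.
candidate 1: (m,n)=(-10,-6) → π∥ = -10-6·λ ≈ -24.48528, π⊥ = -10-6·λ' ≈ -7.51472 ∉ [-0.3, 0.7) ⇒ out
candidate 2: (m,n)=(6,11) → π∥ = 6+11·λ ≈ 32.55635, π⊥ = 6+11·λ' ≈ 1.44365 ∉ [-0.3, 0.7) ⇒ out
candidate 3: (m,n)=(1,0) → π∥ = 1+0·λ ≈ 1.00000, π⊥ = 1+0·λ' ≈ 1.00000 ∉ [-0.3, 0.7) ⇒ out
candidate 4: (m,n)=(1,2) → π∥ = 1+2·λ ≈ 5.82843, π⊥ = 1+2·λ' ≈ 0.17157 ∈ [-0.3, 0.7) ⇒ IN Λ
candidate 5: (m,n)=(-4,-10) → π∥ = -4-10·λ ≈ -28.14214, π⊥ = -4-10·λ' ≈ 0.14214 ∈ [-0.3, 0.7) ⇒ IN Λ
candidate 6: (m,n)=(12,5) → π∥ = 12+5·λ ≈ 24.07107, π⊥ = 12+5·λ' ≈ 9.92893 ∉ [-0.3, 0.7) ⇒ out
candidate 7: (m,n)=(-1,0) → π∥ = -1+0·λ ≈ -1.00000, π⊥ = -1+0·λ' ≈ -1.00000 ∉ [-0.3, 0.7) ⇒ out

4, 5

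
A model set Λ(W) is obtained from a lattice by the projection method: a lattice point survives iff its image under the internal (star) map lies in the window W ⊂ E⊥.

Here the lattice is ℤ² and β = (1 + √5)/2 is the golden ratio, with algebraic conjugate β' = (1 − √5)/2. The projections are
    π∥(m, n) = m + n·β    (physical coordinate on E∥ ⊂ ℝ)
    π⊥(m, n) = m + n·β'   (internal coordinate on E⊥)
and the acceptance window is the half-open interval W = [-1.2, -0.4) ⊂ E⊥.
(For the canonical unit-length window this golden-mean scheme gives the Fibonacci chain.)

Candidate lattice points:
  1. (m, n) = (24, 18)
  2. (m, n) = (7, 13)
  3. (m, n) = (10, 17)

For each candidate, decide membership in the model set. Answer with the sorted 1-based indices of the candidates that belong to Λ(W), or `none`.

β' = (1−√5)/2 ≈ -0.618034.
candidate 1: (m,n)=(24,18) → π∥ = 24+18·β ≈ 53.124612, π⊥ = 24+18·β' ≈ 12.875388 ∉ [-1.2, -0.4) ⇒ out
candidate 2: (m,n)=(7,13) → π∥ = 7+13·β ≈ 28.034442, π⊥ = 7+13·β' ≈ -1.034442 ∈ [-1.2, -0.4) ⇒ IN Λ
candidate 3: (m,n)=(10,17) → π∥ = 10+17·β ≈ 37.506578, π⊥ = 10+17·β' ≈ -0.506578 ∈ [-1.2, -0.4) ⇒ IN Λ

2, 3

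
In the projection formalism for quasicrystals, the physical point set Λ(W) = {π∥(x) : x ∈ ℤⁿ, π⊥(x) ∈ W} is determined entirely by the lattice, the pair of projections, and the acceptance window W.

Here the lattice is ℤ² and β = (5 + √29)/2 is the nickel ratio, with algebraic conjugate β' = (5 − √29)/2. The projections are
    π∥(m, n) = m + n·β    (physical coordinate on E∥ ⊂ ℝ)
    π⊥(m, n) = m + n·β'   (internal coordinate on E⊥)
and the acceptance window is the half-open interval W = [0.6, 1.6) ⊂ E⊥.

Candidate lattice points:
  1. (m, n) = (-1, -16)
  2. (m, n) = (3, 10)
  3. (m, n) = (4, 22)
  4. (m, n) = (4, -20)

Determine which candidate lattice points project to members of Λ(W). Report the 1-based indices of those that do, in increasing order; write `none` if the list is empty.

2

Compute β' = (5−√29)/2 = -0.19258, so π⊥(m,n) = m -0.19258·n.
[1] lift (-1,-16): star map gives 2.08132; window check 0.6 ≤ 2.08132 < 1.6 is false → out
[2] lift (3,10): star map gives 1.07418; window check 0.6 ≤ 1.07418 < 1.6 is true → IN Λ
[3] lift (4,22): star map gives -0.23681; window check 0.6 ≤ -0.23681 < 1.6 is false → out
[4] lift (4,-20): star map gives 7.85165; window check 0.6 ≤ 7.85165 < 1.6 is false → out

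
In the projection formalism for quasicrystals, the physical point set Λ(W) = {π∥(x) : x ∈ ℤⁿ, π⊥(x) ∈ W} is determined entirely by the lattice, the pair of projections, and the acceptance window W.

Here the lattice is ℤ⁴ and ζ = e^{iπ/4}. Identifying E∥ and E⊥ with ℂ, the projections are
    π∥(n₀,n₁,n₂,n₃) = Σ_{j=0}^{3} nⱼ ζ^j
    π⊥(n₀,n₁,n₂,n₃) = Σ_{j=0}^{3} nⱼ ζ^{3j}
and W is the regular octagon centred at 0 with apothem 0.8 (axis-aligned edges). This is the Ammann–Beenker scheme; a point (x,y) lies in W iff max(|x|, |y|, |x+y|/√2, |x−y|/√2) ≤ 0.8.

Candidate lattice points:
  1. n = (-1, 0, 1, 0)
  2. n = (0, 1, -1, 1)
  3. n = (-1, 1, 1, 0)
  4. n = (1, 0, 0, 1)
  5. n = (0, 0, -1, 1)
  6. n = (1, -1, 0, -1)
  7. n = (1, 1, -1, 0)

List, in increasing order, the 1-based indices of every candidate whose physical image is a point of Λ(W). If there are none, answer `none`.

none

With ζ = e^{iπ/4} the internal vectors are ζ^0,ζ^3,ζ^6,ζ^9.
#1 (-1, 0, 1, 0): internal (-1.00000, -1.00000); octagon support 1.41421 vs apothem 0.8 → ∉ W
#2 (0, 1, -1, 1): internal (0.00000, 2.41421); octagon support 2.41421 vs apothem 0.8 → ∉ W
#3 (-1, 1, 1, 0): internal (-1.70711, -0.29289); octagon support 1.70711 vs apothem 0.8 → ∉ W
#4 (1, 0, 0, 1): internal (1.70711, 0.70711); octagon support 1.70711 vs apothem 0.8 → ∉ W
#5 (0, 0, -1, 1): internal (0.70711, 1.70711); octagon support 1.70711 vs apothem 0.8 → ∉ W
#6 (1, -1, 0, -1): internal (1.00000, -1.41421); octagon support 1.70711 vs apothem 0.8 → ∉ W
#7 (1, 1, -1, 0): internal (0.29289, 1.70711); octagon support 1.70711 vs apothem 0.8 → ∉ W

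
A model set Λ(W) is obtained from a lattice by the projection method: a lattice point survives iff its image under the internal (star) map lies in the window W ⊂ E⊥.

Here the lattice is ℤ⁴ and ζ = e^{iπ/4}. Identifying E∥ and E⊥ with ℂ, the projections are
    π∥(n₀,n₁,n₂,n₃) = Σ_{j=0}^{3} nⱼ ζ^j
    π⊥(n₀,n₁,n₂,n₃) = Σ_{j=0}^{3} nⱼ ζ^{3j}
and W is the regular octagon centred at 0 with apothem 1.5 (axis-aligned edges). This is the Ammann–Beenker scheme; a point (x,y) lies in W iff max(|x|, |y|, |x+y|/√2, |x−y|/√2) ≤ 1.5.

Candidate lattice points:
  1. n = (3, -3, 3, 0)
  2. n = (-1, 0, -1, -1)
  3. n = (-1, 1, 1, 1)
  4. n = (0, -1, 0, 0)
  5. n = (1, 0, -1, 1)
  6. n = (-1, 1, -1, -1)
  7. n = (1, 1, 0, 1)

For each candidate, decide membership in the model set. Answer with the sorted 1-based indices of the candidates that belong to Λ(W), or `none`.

With ζ = e^{iπ/4} the internal vectors are ζ^0,ζ^3,ζ^6,ζ^9.
#1 (3, -3, 3, 0): internal (5.12132, -5.12132); octagon support 7.24264 vs apothem 1.5 → ∉ W
#2 (-1, 0, -1, -1): internal (-1.70711, 0.29289); octagon support 1.70711 vs apothem 1.5 → ∉ W
#3 (-1, 1, 1, 1): internal (-1.00000, 0.41421); octagon support 1.00000 vs apothem 1.5 → ∈ W
#4 (0, -1, 0, 0): internal (0.70711, -0.70711); octagon support 1.00000 vs apothem 1.5 → ∈ W
#5 (1, 0, -1, 1): internal (1.70711, 1.70711); octagon support 2.41421 vs apothem 1.5 → ∉ W
#6 (-1, 1, -1, -1): internal (-2.41421, 1.00000); octagon support 2.41421 vs apothem 1.5 → ∉ W
#7 (1, 1, 0, 1): internal (1.00000, 1.41421); octagon support 1.70711 vs apothem 1.5 → ∉ W

3, 4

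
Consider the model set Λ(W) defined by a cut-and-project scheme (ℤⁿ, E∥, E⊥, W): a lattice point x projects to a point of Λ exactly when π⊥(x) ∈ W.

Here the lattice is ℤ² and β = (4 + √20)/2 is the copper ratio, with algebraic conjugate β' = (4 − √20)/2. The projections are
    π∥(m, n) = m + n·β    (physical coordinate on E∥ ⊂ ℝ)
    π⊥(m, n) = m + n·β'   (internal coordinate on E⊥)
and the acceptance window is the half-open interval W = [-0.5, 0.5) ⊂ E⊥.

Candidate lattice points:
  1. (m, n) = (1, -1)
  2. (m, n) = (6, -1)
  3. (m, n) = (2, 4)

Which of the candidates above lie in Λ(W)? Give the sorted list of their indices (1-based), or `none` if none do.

Compute β' = (4−√20)/2 = -0.23607, so π⊥(m,n) = m -0.23607·n.
[1] lift (1,-1): star map gives 1.23607; window check -0.5 ≤ 1.23607 < 0.5 is false → out
[2] lift (6,-1): star map gives 6.23607; window check -0.5 ≤ 6.23607 < 0.5 is false → out
[3] lift (2,4): star map gives 1.05573; window check -0.5 ≤ 1.05573 < 0.5 is false → out

none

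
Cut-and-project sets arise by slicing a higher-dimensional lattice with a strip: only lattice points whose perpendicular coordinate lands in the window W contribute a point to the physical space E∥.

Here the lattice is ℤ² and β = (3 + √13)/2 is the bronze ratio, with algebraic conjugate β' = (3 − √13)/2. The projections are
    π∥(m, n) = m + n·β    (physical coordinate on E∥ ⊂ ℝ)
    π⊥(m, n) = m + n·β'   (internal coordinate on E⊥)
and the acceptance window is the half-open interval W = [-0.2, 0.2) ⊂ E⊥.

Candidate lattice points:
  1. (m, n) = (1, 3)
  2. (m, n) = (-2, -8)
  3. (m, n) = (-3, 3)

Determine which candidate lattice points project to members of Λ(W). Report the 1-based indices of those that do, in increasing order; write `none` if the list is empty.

Numerically β ≈ 3.302776 and β' = −1/β ≈ -0.302776.
[1] lift (1,3): star map gives 0.091673; window check -0.2 ≤ 0.091673 < 0.2 is true → IN Λ
[2] lift (-2,-8): star map gives 0.422205; window check -0.2 ≤ 0.422205 < 0.2 is false → out
[3] lift (-3,3): star map gives -3.908327; window check -0.2 ≤ -3.908327 < 0.2 is false → out

1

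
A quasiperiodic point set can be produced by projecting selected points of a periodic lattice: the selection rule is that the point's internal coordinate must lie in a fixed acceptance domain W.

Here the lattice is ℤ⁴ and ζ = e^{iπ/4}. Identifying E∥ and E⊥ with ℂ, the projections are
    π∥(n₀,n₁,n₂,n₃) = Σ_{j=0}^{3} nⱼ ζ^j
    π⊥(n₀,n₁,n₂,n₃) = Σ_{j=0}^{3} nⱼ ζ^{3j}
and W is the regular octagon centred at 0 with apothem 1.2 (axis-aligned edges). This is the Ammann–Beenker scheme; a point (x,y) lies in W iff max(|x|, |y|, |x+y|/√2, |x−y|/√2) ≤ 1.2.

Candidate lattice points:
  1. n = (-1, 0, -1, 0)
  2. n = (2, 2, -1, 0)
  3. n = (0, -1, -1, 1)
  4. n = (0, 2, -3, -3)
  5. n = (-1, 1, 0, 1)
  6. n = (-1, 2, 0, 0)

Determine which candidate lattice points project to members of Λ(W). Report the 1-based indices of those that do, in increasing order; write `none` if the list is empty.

none

With ζ = e^{iπ/4} the internal vectors are ζ^0,ζ^3,ζ^6,ζ^9.
candidate 1: n = (-1, 0, -1, 0) → π⊥ ≈ (-1.00000, +1.00000); max(|x|,|y|,|x±y|/√2) = 1.41421 > 1.2 ⇒ ∉ W
candidate 2: n = (2, 2, -1, 0) → π⊥ ≈ (+0.58579, +2.41421); max(|x|,|y|,|x±y|/√2) = 2.41421 > 1.2 ⇒ ∉ W
candidate 3: n = (0, -1, -1, 1) → π⊥ ≈ (+1.41421, +1.00000); max(|x|,|y|,|x±y|/√2) = 1.70711 > 1.2 ⇒ ∉ W
candidate 4: n = (0, 2, -3, -3) → π⊥ ≈ (-3.53553, +2.29289); max(|x|,|y|,|x±y|/√2) = 4.12132 > 1.2 ⇒ ∉ W
candidate 5: n = (-1, 1, 0, 1) → π⊥ ≈ (-1.00000, +1.41421); max(|x|,|y|,|x±y|/√2) = 1.70711 > 1.2 ⇒ ∉ W
candidate 6: n = (-1, 2, 0, 0) → π⊥ ≈ (-2.41421, +1.41421); max(|x|,|y|,|x±y|/√2) = 2.70711 > 1.2 ⇒ ∉ W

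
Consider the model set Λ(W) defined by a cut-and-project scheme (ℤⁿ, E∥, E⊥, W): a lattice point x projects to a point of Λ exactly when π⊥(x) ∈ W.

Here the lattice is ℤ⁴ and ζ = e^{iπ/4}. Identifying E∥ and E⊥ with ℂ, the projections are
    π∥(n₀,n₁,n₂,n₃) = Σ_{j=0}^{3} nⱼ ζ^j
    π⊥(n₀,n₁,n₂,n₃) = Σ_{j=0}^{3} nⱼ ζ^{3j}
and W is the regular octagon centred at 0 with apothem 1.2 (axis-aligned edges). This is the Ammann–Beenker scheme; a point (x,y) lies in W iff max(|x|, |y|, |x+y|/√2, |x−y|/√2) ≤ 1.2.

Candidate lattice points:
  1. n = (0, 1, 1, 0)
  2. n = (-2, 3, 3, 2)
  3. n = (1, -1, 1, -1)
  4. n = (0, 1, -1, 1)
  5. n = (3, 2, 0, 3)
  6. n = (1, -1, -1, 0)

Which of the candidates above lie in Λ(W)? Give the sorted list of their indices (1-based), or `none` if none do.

Internal map: ζ^{3j} for j=0..3 gives (1,0), (−√2/2,√2/2), (0,−1), (√2/2,√2/2).
#1 (0, 1, 1, 0): internal (-0.7071, -0.2929); octagon support 0.7071 vs apothem 1.2 → ∈ W
#2 (-2, 3, 3, 2): internal (-2.7071, 0.5355); octagon support 2.7071 vs apothem 1.2 → ∉ W
#3 (1, -1, 1, -1): internal (1.0000, -2.4142); octagon support 2.4142 vs apothem 1.2 → ∉ W
#4 (0, 1, -1, 1): internal (0.0000, 2.4142); octagon support 2.4142 vs apothem 1.2 → ∉ W
#5 (3, 2, 0, 3): internal (3.7071, 3.5355); octagon support 5.1213 vs apothem 1.2 → ∉ W
#6 (1, -1, -1, 0): internal (1.7071, 0.2929); octagon support 1.7071 vs apothem 1.2 → ∉ W

1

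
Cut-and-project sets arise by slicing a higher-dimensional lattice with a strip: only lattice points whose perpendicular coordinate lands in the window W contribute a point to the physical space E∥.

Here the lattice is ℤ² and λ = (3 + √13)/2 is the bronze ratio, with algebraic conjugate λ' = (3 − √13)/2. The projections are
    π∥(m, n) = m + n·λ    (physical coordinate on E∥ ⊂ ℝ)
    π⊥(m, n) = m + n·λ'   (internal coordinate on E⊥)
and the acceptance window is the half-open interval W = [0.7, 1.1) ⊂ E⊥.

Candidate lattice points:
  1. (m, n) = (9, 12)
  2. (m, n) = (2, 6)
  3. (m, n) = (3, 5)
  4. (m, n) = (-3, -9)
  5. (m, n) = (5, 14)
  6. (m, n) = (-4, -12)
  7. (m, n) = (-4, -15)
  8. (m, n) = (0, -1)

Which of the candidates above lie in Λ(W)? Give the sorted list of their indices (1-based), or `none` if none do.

5

Compute λ' = (3−√13)/2 = -0.302776, so π⊥(m,n) = m -0.302776·n.
[1] lift (9,12): star map gives 5.366692; window check 0.7 ≤ 5.366692 < 1.1 is false → out
[2] lift (2,6): star map gives 0.183346; window check 0.7 ≤ 0.183346 < 1.1 is false → out
[3] lift (3,5): star map gives 1.486122; window check 0.7 ≤ 1.486122 < 1.1 is false → out
[4] lift (-3,-9): star map gives -0.275019; window check 0.7 ≤ -0.275019 < 1.1 is false → out
[5] lift (5,14): star map gives 0.761141; window check 0.7 ≤ 0.761141 < 1.1 is true → IN Λ
[6] lift (-4,-12): star map gives -0.366692; window check 0.7 ≤ -0.366692 < 1.1 is false → out
[7] lift (-4,-15): star map gives 0.541635; window check 0.7 ≤ 0.541635 < 1.1 is false → out
[8] lift (0,-1): star map gives 0.302776; window check 0.7 ≤ 0.302776 < 1.1 is false → out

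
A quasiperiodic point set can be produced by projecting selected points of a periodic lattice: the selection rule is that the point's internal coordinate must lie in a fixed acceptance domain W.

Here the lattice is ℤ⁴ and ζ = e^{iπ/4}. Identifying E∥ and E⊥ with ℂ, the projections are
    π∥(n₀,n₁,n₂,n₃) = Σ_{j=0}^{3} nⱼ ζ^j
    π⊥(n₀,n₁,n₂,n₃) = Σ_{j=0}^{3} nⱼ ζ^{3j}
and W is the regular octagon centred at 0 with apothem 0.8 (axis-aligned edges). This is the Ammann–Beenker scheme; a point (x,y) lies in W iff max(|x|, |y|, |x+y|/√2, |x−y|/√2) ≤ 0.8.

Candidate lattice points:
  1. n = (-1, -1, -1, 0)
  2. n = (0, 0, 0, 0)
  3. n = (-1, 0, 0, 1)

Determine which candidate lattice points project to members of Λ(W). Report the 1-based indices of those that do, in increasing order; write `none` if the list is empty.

1, 2, 3

With ζ = e^{iπ/4} the internal vectors are ζ^0,ζ^3,ζ^6,ζ^9.
#1 (-1, -1, -1, 0): internal (-0.292893, 0.292893); octagon support 0.414214 vs apothem 0.8 → ∈ W
#2 (0, 0, 0, 0): internal (0.000000, 0.000000); octagon support 0.000000 vs apothem 0.8 → ∈ W
#3 (-1, 0, 0, 1): internal (-0.292893, 0.707107); octagon support 0.707107 vs apothem 0.8 → ∈ W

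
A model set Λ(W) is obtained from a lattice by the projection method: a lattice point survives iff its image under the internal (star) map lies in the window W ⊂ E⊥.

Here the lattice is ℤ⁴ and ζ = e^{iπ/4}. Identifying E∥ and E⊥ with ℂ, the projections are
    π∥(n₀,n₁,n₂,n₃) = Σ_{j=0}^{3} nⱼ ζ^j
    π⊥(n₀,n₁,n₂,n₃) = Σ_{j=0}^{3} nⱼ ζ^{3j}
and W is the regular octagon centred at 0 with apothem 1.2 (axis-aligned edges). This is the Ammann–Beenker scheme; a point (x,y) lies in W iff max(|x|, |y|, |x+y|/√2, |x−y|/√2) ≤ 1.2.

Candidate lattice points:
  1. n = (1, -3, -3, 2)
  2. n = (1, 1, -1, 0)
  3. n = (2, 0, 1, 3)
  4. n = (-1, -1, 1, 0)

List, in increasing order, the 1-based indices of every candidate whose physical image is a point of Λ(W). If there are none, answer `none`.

π⊥(n) = n₀ + n₁ζ³ + n₂ζ⁶ + n₃ζ⁹ where ζ = e^{iπ/4}.
#1 (1, -3, -3, 2): internal (4.53553, 2.29289); octagon support 4.82843 vs apothem 1.2 → ∉ W
#2 (1, 1, -1, 0): internal (0.29289, 1.70711); octagon support 1.70711 vs apothem 1.2 → ∉ W
#3 (2, 0, 1, 3): internal (4.12132, 1.12132); octagon support 4.12132 vs apothem 1.2 → ∉ W
#4 (-1, -1, 1, 0): internal (-0.29289, -1.70711); octagon support 1.70711 vs apothem 1.2 → ∉ W

none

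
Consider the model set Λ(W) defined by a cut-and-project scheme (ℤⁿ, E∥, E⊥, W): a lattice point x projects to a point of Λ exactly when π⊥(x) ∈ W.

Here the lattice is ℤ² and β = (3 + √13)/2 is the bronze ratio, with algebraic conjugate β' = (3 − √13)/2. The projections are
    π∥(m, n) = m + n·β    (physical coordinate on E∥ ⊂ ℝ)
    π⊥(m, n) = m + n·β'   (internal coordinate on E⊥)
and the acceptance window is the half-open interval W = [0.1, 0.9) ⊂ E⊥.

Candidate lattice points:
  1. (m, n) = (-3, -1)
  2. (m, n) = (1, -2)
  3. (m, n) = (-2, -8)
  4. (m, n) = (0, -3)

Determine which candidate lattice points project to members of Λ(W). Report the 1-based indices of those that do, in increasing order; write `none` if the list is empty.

β' = (3−√13)/2 ≈ -0.3028.
candidate 1: (m,n)=(-3,-1) → π∥ = -3-1·β ≈ -6.3028, π⊥ = -3-1·β' ≈ -2.6972 ∉ [0.1, 0.9) ⇒ out
candidate 2: (m,n)=(1,-2) → π∥ = 1-2·β ≈ -5.6056, π⊥ = 1-2·β' ≈ 1.6056 ∉ [0.1, 0.9) ⇒ out
candidate 3: (m,n)=(-2,-8) → π∥ = -2-8·β ≈ -28.4222, π⊥ = -2-8·β' ≈ 0.4222 ∈ [0.1, 0.9) ⇒ IN Λ
candidate 4: (m,n)=(0,-3) → π∥ = 0-3·β ≈ -9.9083, π⊥ = 0-3·β' ≈ 0.9083 ∉ [0.1, 0.9) ⇒ out

3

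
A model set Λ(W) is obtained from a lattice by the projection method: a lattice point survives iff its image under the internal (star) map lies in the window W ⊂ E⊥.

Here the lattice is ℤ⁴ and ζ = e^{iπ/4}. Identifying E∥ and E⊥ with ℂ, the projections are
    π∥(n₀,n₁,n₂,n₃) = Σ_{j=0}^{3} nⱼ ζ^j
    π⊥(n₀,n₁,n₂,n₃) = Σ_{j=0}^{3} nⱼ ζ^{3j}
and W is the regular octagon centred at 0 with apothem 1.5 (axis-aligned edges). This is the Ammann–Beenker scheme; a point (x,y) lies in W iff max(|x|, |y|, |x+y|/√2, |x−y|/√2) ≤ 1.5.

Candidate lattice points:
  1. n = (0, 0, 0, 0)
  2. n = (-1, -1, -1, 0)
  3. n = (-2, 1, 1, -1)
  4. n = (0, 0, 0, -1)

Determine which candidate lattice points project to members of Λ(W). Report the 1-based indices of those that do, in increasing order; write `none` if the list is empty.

1, 2, 4

With ζ = e^{iπ/4} the internal vectors are ζ^0,ζ^3,ζ^6,ζ^9.
#1 (0, 0, 0, 0): internal (0.000000, 0.000000); octagon support 0.000000 vs apothem 1.5 → ∈ W
#2 (-1, -1, -1, 0): internal (-0.292893, 0.292893); octagon support 0.414214 vs apothem 1.5 → ∈ W
#3 (-2, 1, 1, -1): internal (-3.414214, -1.000000); octagon support 3.414214 vs apothem 1.5 → ∉ W
#4 (0, 0, 0, -1): internal (-0.707107, -0.707107); octagon support 1.000000 vs apothem 1.5 → ∈ W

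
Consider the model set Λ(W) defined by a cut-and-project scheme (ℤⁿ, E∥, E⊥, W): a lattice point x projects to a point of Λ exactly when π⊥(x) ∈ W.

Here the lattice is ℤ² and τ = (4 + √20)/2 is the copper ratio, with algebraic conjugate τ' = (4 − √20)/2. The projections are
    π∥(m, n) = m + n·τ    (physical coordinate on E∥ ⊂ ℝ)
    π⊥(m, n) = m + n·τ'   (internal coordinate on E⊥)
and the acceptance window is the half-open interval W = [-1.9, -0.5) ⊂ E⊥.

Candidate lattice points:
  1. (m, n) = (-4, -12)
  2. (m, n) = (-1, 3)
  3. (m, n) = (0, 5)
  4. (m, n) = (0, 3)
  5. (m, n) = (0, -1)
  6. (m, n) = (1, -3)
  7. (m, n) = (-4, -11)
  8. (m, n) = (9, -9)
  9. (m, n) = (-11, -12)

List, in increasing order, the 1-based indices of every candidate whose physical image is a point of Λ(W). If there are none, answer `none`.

1, 2, 3, 4, 7

Numerically τ ≈ 4.236068 and τ' = −1/τ ≈ -0.236068.
candidate 1: (m,n)=(-4,-12) → π∥ = -4-12·τ ≈ -54.832816, π⊥ = -4-12·τ' ≈ -1.167184 ∈ [-1.9, -0.5) ⇒ IN Λ
candidate 2: (m,n)=(-1,3) → π∥ = -1+3·τ ≈ 11.708204, π⊥ = -1+3·τ' ≈ -1.708204 ∈ [-1.9, -0.5) ⇒ IN Λ
candidate 3: (m,n)=(0,5) → π∥ = 0+5·τ ≈ 21.180340, π⊥ = 0+5·τ' ≈ -1.180340 ∈ [-1.9, -0.5) ⇒ IN Λ
candidate 4: (m,n)=(0,3) → π∥ = 0+3·τ ≈ 12.708204, π⊥ = 0+3·τ' ≈ -0.708204 ∈ [-1.9, -0.5) ⇒ IN Λ
candidate 5: (m,n)=(0,-1) → π∥ = 0-1·τ ≈ -4.236068, π⊥ = 0-1·τ' ≈ 0.236068 ∉ [-1.9, -0.5) ⇒ out
candidate 6: (m,n)=(1,-3) → π∥ = 1-3·τ ≈ -11.708204, π⊥ = 1-3·τ' ≈ 1.708204 ∉ [-1.9, -0.5) ⇒ out
candidate 7: (m,n)=(-4,-11) → π∥ = -4-11·τ ≈ -50.596748, π⊥ = -4-11·τ' ≈ -1.403252 ∈ [-1.9, -0.5) ⇒ IN Λ
candidate 8: (m,n)=(9,-9) → π∥ = 9-9·τ ≈ -29.124612, π⊥ = 9-9·τ' ≈ 11.124612 ∉ [-1.9, -0.5) ⇒ out
candidate 9: (m,n)=(-11,-12) → π∥ = -11-12·τ ≈ -61.832816, π⊥ = -11-12·τ' ≈ -8.167184 ∉ [-1.9, -0.5) ⇒ out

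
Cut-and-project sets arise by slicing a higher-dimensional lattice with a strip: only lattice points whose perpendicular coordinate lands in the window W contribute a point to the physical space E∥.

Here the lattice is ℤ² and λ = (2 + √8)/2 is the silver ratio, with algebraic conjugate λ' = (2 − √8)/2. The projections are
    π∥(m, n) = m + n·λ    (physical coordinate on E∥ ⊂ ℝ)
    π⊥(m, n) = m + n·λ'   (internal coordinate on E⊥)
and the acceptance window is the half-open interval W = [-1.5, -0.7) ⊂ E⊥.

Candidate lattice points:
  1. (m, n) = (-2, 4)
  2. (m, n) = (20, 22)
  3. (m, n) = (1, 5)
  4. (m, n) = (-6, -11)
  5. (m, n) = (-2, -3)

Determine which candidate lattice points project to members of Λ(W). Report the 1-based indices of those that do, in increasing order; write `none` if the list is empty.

Numerically λ ≈ 2.4142 and λ' = −1/λ ≈ -0.4142.
[1] lift (-2,4): star map gives -3.6569; window check -1.5 ≤ -3.6569 < -0.7 is false → out
[2] lift (20,22): star map gives 10.8873; window check -1.5 ≤ 10.8873 < -0.7 is false → out
[3] lift (1,5): star map gives -1.0711; window check -1.5 ≤ -1.0711 < -0.7 is true → IN Λ
[4] lift (-6,-11): star map gives -1.4437; window check -1.5 ≤ -1.4437 < -0.7 is true → IN Λ
[5] lift (-2,-3): star map gives -0.7574; window check -1.5 ≤ -0.7574 < -0.7 is true → IN Λ

3, 4, 5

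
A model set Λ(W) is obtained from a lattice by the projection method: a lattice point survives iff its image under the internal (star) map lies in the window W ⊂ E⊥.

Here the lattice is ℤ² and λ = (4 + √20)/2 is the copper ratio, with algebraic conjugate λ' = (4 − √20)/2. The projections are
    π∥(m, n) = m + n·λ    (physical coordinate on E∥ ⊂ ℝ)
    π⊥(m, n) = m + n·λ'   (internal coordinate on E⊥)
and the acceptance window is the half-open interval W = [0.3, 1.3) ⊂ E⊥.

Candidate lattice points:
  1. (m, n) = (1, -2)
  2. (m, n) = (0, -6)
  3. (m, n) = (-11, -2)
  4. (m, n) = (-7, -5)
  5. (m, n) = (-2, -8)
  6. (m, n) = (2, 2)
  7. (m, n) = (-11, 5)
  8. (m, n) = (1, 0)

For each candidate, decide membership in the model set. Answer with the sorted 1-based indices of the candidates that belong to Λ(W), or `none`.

Compute λ' = (4−√20)/2 = -0.236068, so π⊥(m,n) = m -0.236068·n.
#1 (1,-2): internal coord 1 + (-2)·λ' = +1.472136; +1.472136 ∉ [0.3, 1.3) → out
#2 (0,-6): internal coord 0 + (-6)·λ' = +1.416408; +1.416408 ∉ [0.3, 1.3) → out
#3 (-11,-2): internal coord -11 + (-2)·λ' = -10.527864; -10.527864 ∉ [0.3, 1.3) → out
#4 (-7,-5): internal coord -7 + (-5)·λ' = -5.819660; -5.819660 ∉ [0.3, 1.3) → out
#5 (-2,-8): internal coord -2 + (-8)·λ' = -0.111456; -0.111456 ∉ [0.3, 1.3) → out
#6 (2,2): internal coord 2 + (2)·λ' = +1.527864; +1.527864 ∉ [0.3, 1.3) → out
#7 (-11,5): internal coord -11 + (5)·λ' = -12.180340; -12.180340 ∉ [0.3, 1.3) → out
#8 (1,0): internal coord 1 + (0)·λ' = +1.000000; +1.000000 ∈ [0.3, 1.3) → IN Λ

8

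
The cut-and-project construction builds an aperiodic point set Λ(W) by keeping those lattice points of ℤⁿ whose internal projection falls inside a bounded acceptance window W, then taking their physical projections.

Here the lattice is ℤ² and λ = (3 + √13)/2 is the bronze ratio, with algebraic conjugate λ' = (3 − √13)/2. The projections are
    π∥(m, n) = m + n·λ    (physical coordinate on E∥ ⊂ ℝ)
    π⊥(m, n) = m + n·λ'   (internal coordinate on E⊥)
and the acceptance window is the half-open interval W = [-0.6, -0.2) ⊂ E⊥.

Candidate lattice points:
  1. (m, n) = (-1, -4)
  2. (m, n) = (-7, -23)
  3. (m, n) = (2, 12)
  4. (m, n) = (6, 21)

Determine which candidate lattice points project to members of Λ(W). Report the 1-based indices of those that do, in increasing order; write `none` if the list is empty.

λ' = (3−√13)/2 ≈ -0.3028.
#1 (-1,-4): internal coord -1 + (-4)·λ' = +0.2111; +0.2111 ∉ [-0.6, -0.2) → out
#2 (-7,-23): internal coord -7 + (-23)·λ' = -0.0362; -0.0362 ∉ [-0.6, -0.2) → out
#3 (2,12): internal coord 2 + (12)·λ' = -1.6333; -1.6333 ∉ [-0.6, -0.2) → out
#4 (6,21): internal coord 6 + (21)·λ' = -0.3583; -0.3583 ∈ [-0.6, -0.2) → IN Λ

4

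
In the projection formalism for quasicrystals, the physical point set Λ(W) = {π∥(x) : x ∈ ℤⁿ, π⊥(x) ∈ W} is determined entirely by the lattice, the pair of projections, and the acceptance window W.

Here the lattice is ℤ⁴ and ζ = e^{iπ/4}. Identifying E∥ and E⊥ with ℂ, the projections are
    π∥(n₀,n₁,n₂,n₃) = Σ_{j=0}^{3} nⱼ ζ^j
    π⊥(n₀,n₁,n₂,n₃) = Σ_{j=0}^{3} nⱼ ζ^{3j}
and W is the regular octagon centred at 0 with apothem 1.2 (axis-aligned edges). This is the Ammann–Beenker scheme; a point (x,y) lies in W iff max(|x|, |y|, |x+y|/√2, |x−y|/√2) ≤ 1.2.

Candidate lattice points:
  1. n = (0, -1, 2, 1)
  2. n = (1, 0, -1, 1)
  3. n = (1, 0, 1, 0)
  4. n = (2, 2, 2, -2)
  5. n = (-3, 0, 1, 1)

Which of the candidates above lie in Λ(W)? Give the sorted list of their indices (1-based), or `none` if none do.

Internal map: ζ^{3j} for j=0..3 gives (1,0), (−√2/2,√2/2), (0,−1), (√2/2,√2/2).
#1 (0, -1, 2, 1): internal (1.4142, -2.0000); octagon support 2.4142 vs apothem 1.2 → ∉ W
#2 (1, 0, -1, 1): internal (1.7071, 1.7071); octagon support 2.4142 vs apothem 1.2 → ∉ W
#3 (1, 0, 1, 0): internal (1.0000, -1.0000); octagon support 1.4142 vs apothem 1.2 → ∉ W
#4 (2, 2, 2, -2): internal (-0.8284, -2.0000); octagon support 2.0000 vs apothem 1.2 → ∉ W
#5 (-3, 0, 1, 1): internal (-2.2929, -0.2929); octagon support 2.2929 vs apothem 1.2 → ∉ W

none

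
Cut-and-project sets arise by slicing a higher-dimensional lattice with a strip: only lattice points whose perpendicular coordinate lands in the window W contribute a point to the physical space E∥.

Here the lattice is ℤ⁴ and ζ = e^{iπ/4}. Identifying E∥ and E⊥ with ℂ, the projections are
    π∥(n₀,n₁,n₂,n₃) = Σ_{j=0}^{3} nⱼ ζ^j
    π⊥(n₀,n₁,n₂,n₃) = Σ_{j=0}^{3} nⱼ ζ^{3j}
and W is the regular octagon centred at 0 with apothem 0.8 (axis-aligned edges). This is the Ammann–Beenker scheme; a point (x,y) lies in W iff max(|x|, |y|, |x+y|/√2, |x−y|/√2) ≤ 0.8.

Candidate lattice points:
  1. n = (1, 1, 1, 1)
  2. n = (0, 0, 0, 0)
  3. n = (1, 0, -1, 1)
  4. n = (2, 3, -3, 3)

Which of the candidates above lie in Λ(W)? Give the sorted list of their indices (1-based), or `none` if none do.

2

Internal map: ζ^{3j} for j=0..3 gives (1,0), (−√2/2,√2/2), (0,−1), (√2/2,√2/2).
#1 (1, 1, 1, 1): internal (1.000000, 0.414214); octagon support 1.000000 vs apothem 0.8 → ∉ W
#2 (0, 0, 0, 0): internal (0.000000, 0.000000); octagon support 0.000000 vs apothem 0.8 → ∈ W
#3 (1, 0, -1, 1): internal (1.707107, 1.707107); octagon support 2.414214 vs apothem 0.8 → ∉ W
#4 (2, 3, -3, 3): internal (2.000000, 7.242641); octagon support 7.242641 vs apothem 0.8 → ∉ W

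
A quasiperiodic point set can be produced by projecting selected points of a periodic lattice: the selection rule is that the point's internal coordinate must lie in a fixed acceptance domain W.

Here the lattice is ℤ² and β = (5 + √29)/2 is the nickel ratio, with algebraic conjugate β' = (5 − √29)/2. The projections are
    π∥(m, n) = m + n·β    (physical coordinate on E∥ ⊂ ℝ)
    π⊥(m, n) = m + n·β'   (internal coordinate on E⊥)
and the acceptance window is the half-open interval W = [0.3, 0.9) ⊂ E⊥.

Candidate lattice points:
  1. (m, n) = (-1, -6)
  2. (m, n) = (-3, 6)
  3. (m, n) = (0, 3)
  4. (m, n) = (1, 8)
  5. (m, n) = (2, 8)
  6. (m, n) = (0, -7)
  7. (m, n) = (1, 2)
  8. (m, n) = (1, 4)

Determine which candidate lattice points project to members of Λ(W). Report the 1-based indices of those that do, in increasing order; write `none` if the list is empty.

Compute β' = (5−√29)/2 = -0.192582, so π⊥(m,n) = m -0.192582·n.
#1 (-1,-6): internal coord -1 + (-6)·β' = +0.155494; +0.155494 ∉ [0.3, 0.9) → out
#2 (-3,6): internal coord -3 + (6)·β' = -4.155494; -4.155494 ∉ [0.3, 0.9) → out
#3 (0,3): internal coord 0 + (3)·β' = -0.577747; -0.577747 ∉ [0.3, 0.9) → out
#4 (1,8): internal coord 1 + (8)·β' = -0.540659; -0.540659 ∉ [0.3, 0.9) → out
#5 (2,8): internal coord 2 + (8)·β' = +0.459341; +0.459341 ∈ [0.3, 0.9) → IN Λ
#6 (0,-7): internal coord 0 + (-7)·β' = +1.348077; +1.348077 ∉ [0.3, 0.9) → out
#7 (1,2): internal coord 1 + (2)·β' = +0.614835; +0.614835 ∈ [0.3, 0.9) → IN Λ
#8 (1,4): internal coord 1 + (4)·β' = +0.229670; +0.229670 ∉ [0.3, 0.9) → out

5, 7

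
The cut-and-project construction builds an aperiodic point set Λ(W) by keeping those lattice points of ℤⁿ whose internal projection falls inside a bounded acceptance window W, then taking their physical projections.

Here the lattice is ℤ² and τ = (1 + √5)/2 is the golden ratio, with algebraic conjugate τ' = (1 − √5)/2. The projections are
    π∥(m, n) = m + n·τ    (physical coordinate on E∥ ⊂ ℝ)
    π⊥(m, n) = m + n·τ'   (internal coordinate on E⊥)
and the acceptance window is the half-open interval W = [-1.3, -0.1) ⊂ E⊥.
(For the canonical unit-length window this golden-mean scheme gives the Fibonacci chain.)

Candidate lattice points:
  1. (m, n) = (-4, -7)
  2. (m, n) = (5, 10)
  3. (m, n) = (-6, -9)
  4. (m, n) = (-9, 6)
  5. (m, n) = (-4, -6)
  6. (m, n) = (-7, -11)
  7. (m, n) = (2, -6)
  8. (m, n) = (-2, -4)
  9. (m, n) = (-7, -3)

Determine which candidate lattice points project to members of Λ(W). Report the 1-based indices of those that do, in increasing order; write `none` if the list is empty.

τ' = (1−√5)/2 ≈ -0.61803.
#1 (-4,-7): internal coord -4 + (-7)·τ' = +0.32624; +0.32624 ∉ [-1.3, -0.1) → out
#2 (5,10): internal coord 5 + (10)·τ' = -1.18034; -1.18034 ∈ [-1.3, -0.1) → IN Λ
#3 (-6,-9): internal coord -6 + (-9)·τ' = -0.43769; -0.43769 ∈ [-1.3, -0.1) → IN Λ
#4 (-9,6): internal coord -9 + (6)·τ' = -12.70820; -12.70820 ∉ [-1.3, -0.1) → out
#5 (-4,-6): internal coord -4 + (-6)·τ' = -0.29180; -0.29180 ∈ [-1.3, -0.1) → IN Λ
#6 (-7,-11): internal coord -7 + (-11)·τ' = -0.20163; -0.20163 ∈ [-1.3, -0.1) → IN Λ
#7 (2,-6): internal coord 2 + (-6)·τ' = +5.70820; +5.70820 ∉ [-1.3, -0.1) → out
#8 (-2,-4): internal coord -2 + (-4)·τ' = +0.47214; +0.47214 ∉ [-1.3, -0.1) → out
#9 (-7,-3): internal coord -7 + (-3)·τ' = -5.14590; -5.14590 ∉ [-1.3, -0.1) → out

2, 3, 5, 6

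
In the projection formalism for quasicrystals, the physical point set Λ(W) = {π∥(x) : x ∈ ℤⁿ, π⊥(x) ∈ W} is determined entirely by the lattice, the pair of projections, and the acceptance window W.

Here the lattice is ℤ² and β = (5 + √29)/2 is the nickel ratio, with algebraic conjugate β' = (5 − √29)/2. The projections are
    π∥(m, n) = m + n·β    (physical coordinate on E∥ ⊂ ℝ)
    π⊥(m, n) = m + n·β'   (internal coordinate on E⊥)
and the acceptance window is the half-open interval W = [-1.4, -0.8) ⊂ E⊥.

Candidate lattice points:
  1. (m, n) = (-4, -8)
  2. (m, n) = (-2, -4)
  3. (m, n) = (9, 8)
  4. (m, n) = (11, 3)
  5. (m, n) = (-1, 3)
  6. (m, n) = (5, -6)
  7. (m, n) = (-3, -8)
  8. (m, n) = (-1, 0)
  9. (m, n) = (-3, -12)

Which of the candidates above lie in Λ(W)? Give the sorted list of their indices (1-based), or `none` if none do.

Numerically β ≈ 5.19258 and β' = −1/β ≈ -0.19258.
#1 (-4,-8): internal coord -4 + (-8)·β' = -2.45934; -2.45934 ∉ [-1.4, -0.8) → out
#2 (-2,-4): internal coord -2 + (-4)·β' = -1.22967; -1.22967 ∈ [-1.4, -0.8) → IN Λ
#3 (9,8): internal coord 9 + (8)·β' = +7.45934; +7.45934 ∉ [-1.4, -0.8) → out
#4 (11,3): internal coord 11 + (3)·β' = +10.42225; +10.42225 ∉ [-1.4, -0.8) → out
#5 (-1,3): internal coord -1 + (3)·β' = -1.57775; -1.57775 ∉ [-1.4, -0.8) → out
#6 (5,-6): internal coord 5 + (-6)·β' = +6.15549; +6.15549 ∉ [-1.4, -0.8) → out
#7 (-3,-8): internal coord -3 + (-8)·β' = -1.45934; -1.45934 ∉ [-1.4, -0.8) → out
#8 (-1,0): internal coord -1 + (0)·β' = -1.00000; -1.00000 ∈ [-1.4, -0.8) → IN Λ
#9 (-3,-12): internal coord -3 + (-12)·β' = -0.68901; -0.68901 ∉ [-1.4, -0.8) → out

2, 8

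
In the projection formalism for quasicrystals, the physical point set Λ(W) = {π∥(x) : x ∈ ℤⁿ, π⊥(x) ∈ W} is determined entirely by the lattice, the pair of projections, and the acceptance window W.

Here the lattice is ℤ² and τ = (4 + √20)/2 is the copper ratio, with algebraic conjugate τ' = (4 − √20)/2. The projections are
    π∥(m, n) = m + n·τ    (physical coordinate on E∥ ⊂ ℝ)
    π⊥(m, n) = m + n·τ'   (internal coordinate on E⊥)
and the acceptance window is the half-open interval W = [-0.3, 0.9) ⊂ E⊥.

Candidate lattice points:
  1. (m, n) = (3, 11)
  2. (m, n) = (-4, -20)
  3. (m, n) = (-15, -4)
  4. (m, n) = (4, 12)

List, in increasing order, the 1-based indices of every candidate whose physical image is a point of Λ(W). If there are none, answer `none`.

1, 2

τ' = (4−√20)/2 ≈ -0.236068.
[1] lift (3,11): star map gives 0.403252; window check -0.3 ≤ 0.403252 < 0.9 is true → IN Λ
[2] lift (-4,-20): star map gives 0.721360; window check -0.3 ≤ 0.721360 < 0.9 is true → IN Λ
[3] lift (-15,-4): star map gives -14.055728; window check -0.3 ≤ -14.055728 < 0.9 is false → out
[4] lift (4,12): star map gives 1.167184; window check -0.3 ≤ 1.167184 < 0.9 is false → out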